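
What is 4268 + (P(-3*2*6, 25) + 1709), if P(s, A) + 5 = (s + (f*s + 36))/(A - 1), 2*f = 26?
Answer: 11905/2 ≈ 5952.5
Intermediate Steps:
f = 13 (f = (½)*26 = 13)
P(s, A) = -5 + (36 + 14*s)/(-1 + A) (P(s, A) = -5 + (s + (13*s + 36))/(A - 1) = -5 + (s + (36 + 13*s))/(-1 + A) = -5 + (36 + 14*s)/(-1 + A))
4268 + (P(-3*2*6, 25) + 1709) = 4268 + ((41 - 5*25 + 14*(-3*2*6))/(-1 + 25) + 1709) = 4268 + ((41 - 125 + 14*(-6*6))/24 + 1709) = 4268 + ((41 - 125 + 14*(-36))/24 + 1709) = 4268 + ((41 - 125 - 504)/24 + 1709) = 4268 + ((1/24)*(-588) + 1709) = 4268 + (-49/2 + 1709) = 4268 + 3369/2 = 11905/2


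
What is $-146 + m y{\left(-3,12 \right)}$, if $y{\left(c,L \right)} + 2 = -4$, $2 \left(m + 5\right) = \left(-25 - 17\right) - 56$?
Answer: $178$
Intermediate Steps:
$m = -54$ ($m = -5 + \frac{\left(-25 - 17\right) - 56}{2} = -5 + \frac{-42 - 56}{2} = -5 + \frac{1}{2} \left(-98\right) = -5 - 49 = -54$)
$y{\left(c,L \right)} = -6$ ($y{\left(c,L \right)} = -2 - 4 = -6$)
$-146 + m y{\left(-3,12 \right)} = -146 - -324 = -146 + 324 = 178$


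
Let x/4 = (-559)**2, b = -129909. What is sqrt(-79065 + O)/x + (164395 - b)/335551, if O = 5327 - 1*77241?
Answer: 294304/335551 + I*sqrt(150979)/1249924 ≈ 0.87708 + 0.00031087*I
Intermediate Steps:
x = 1249924 (x = 4*(-559)**2 = 4*312481 = 1249924)
O = -71914 (O = 5327 - 77241 = -71914)
sqrt(-79065 + O)/x + (164395 - b)/335551 = sqrt(-79065 - 71914)/1249924 + (164395 - 1*(-129909))/335551 = sqrt(-150979)*(1/1249924) + (164395 + 129909)*(1/335551) = (I*sqrt(150979))*(1/1249924) + 294304*(1/335551) = I*sqrt(150979)/1249924 + 294304/335551 = 294304/335551 + I*sqrt(150979)/1249924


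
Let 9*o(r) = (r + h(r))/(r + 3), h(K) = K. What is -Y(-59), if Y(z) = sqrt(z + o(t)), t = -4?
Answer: -I*sqrt(523)/3 ≈ -7.6231*I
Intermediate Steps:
o(r) = 2*r/(9*(3 + r)) (o(r) = ((r + r)/(r + 3))/9 = ((2*r)/(3 + r))/9 = (2*r/(3 + r))/9 = 2*r/(9*(3 + r)))
Y(z) = sqrt(8/9 + z) (Y(z) = sqrt(z + (2/9)*(-4)/(3 - 4)) = sqrt(z + (2/9)*(-4)/(-1)) = sqrt(z + (2/9)*(-4)*(-1)) = sqrt(z + 8/9) = sqrt(8/9 + z))
-Y(-59) = -sqrt(8 + 9*(-59))/3 = -sqrt(8 - 531)/3 = -sqrt(-523)/3 = -I*sqrt(523)/3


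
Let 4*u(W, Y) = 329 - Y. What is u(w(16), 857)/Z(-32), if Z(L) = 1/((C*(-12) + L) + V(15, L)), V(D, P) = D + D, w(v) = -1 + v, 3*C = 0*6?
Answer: 264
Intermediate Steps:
C = 0 (C = (0*6)/3 = (⅓)*0 = 0)
u(W, Y) = 329/4 - Y/4 (u(W, Y) = (329 - Y)/4 = 329/4 - Y/4)
V(D, P) = 2*D
Z(L) = 1/(30 + L) (Z(L) = 1/((0*(-12) + L) + 2*15) = 1/((0 + L) + 30) = 1/(L + 30) = 1/(30 + L))
u(w(16), 857)/Z(-32) = (329/4 - ¼*857)/(1/(30 - 32)) = (329/4 - 857/4)/(1/(-2)) = -132/(-½) = -132*(-2) = 264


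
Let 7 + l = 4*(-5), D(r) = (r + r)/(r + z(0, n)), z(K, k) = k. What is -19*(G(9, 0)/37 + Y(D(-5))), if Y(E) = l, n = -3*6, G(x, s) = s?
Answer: 513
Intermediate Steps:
n = -18
D(r) = 2*r/(-18 + r) (D(r) = (r + r)/(r - 18) = (2*r)/(-18 + r) = 2*r/(-18 + r))
l = -27 (l = -7 + 4*(-5) = -7 - 20 = -27)
Y(E) = -27
-19*(G(9, 0)/37 + Y(D(-5))) = -19*(0/37 - 27) = -19*(0*(1/37) - 27) = -19*(0 - 27) = -19*(-27) = 513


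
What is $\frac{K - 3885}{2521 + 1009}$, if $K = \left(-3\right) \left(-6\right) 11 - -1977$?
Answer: $- \frac{171}{353} \approx -0.48442$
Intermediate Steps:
$K = 2175$ ($K = 18 \cdot 11 + 1977 = 198 + 1977 = 2175$)
$\frac{K - 3885}{2521 + 1009} = \frac{2175 - 3885}{2521 + 1009} = - \frac{1710}{3530} = \left(-1710\right) \frac{1}{3530} = - \frac{171}{353}$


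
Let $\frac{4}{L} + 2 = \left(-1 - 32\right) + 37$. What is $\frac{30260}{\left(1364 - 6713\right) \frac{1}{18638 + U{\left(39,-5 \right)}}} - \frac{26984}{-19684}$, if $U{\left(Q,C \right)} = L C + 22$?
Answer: $- \frac{2777125344646}{26322429} \approx -1.055 \cdot 10^{5}$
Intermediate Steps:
$L = 2$ ($L = \frac{4}{-2 + \left(\left(-1 - 32\right) + 37\right)} = \frac{4}{-2 + \left(-33 + 37\right)} = \frac{4}{-2 + 4} = \frac{4}{2} = 4 \cdot \frac{1}{2} = 2$)
$U{\left(Q,C \right)} = 22 + 2 C$ ($U{\left(Q,C \right)} = 2 C + 22 = 22 + 2 C$)
$\frac{30260}{\left(1364 - 6713\right) \frac{1}{18638 + U{\left(39,-5 \right)}}} - \frac{26984}{-19684} = \frac{30260}{\left(1364 - 6713\right) \frac{1}{18638 + \left(22 + 2 \left(-5\right)\right)}} - \frac{26984}{-19684} = \frac{30260}{\left(-5349\right) \frac{1}{18638 + \left(22 - 10\right)}} - - \frac{6746}{4921} = \frac{30260}{\left(-5349\right) \frac{1}{18638 + 12}} + \frac{6746}{4921} = \frac{30260}{\left(-5349\right) \frac{1}{18650}} + \frac{6746}{4921} = \frac{30260}{- \frac{5349}{18650}} + \frac{6746}{4921} = 30260 \left(- \frac{18650}{5349}\right) + \frac{6746}{4921} = - \frac{564349000}{5349} + \frac{6746}{4921} = - \frac{2777125344646}{26322429}$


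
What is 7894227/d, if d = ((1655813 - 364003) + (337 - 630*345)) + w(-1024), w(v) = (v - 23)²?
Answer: 7894227/2171006 ≈ 3.6362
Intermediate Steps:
w(v) = (-23 + v)²
d = 2171006 (d = ((1655813 - 364003) + (337 - 630*345)) + (-23 - 1024)² = (1291810 + (337 - 217350)) + (-1047)² = (1291810 - 217013) + 1096209 = 1074797 + 1096209 = 2171006)
7894227/d = 7894227/2171006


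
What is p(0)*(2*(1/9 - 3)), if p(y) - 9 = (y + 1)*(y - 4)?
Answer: -260/9 ≈ -28.889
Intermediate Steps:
p(y) = 9 + (1 + y)*(-4 + y) (p(y) = 9 + (y + 1)*(y - 4) = 9 + (1 + y)*(-4 + y))
p(0)*(2*(1/9 - 3)) = (5 + 0² - 3*0)*(2*(1/9 - 3)) = (5 + 0 + 0)*(2*(⅑ - 3)) = 5*(2*(-26/9)) = 5*(-52/9) = -260/9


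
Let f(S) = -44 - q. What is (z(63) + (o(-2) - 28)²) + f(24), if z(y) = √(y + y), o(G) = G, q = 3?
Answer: 853 + 3*√14 ≈ 864.22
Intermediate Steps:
f(S) = -47 (f(S) = -44 - 1*3 = -44 - 3 = -47)
z(y) = √2*√y (z(y) = √(2*y) = √2*√y)
(z(63) + (o(-2) - 28)²) + f(24) = (√2*√63 + (-2 - 28)²) - 47 = (√2*(3*√7) + (-30)²) - 47 = (3*√14 + 900) - 47 = (900 + 3*√14) - 47 = 853 + 3*√14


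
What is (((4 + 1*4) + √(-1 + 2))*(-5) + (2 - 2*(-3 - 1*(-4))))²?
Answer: 2025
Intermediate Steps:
(((4 + 1*4) + √(-1 + 2))*(-5) + (2 - 2*(-3 - 1*(-4))))² = (((4 + 4) + √1)*(-5) + (2 - 2*(-3 + 4)))² = ((8 + 1)*(-5) + (2 - 2*1))² = (9*(-5) + (2 - 2))² = (-45 + 0)² = (-45)² = 2025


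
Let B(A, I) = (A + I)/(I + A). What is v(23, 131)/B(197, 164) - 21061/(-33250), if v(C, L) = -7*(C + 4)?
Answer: -6263189/33250 ≈ -188.37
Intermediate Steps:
B(A, I) = 1 (B(A, I) = (A + I)/(A + I) = 1)
v(C, L) = -28 - 7*C (v(C, L) = -7*(4 + C) = -28 - 7*C)
v(23, 131)/B(197, 164) - 21061/(-33250) = (-28 - 7*23)/1 - 21061/(-33250) = (-28 - 161)*1 - 21061*(-1/33250) = -189*1 + 21061/33250 = -189 + 21061/33250 = -6263189/33250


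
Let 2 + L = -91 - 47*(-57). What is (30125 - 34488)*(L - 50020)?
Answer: 206954542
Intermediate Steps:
L = 2586 (L = -2 + (-91 - 47*(-57)) = -2 + (-91 + 2679) = -2 + 2588 = 2586)
(30125 - 34488)*(L - 50020) = (30125 - 34488)*(2586 - 50020) = -4363*(-47434) = 206954542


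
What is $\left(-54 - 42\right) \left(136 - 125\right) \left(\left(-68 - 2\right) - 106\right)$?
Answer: $185856$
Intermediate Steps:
$\left(-54 - 42\right) \left(136 - 125\right) \left(\left(-68 - 2\right) - 106\right) = - 96 \cdot 11 \left(\left(-68 - 2\right) - 106\right) = - 96 \cdot 11 \left(-70 - 106\right) = - 96 \cdot 11 \left(-176\right) = \left(-96\right) \left(-1936\right) = 185856$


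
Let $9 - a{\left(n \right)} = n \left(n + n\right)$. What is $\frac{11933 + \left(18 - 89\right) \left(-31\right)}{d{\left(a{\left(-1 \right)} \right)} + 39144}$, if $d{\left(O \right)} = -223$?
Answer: $\frac{14134}{38921} \approx 0.36315$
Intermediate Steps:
$a{\left(n \right)} = 9 - 2 n^{2}$ ($a{\left(n \right)} = 9 - n \left(n + n\right) = 9 - n 2 n = 9 - 2 n^{2}$)
$\frac{11933 + \left(18 - 89\right) \left(-31\right)}{d{\left(a{\left(-1 \right)} \right)} + 39144} = \frac{11933 + \left(18 - 89\right) \left(-31\right)}{-223 + 39144} = \frac{11933 - -2201}{38921} = \left(11933 + 2201\right) \frac{1}{38921} = 14134 \cdot \frac{1}{38921} = \frac{14134}{38921}$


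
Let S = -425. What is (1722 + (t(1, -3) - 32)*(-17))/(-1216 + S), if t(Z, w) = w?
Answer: -2317/1641 ≈ -1.4119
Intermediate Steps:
(1722 + (t(1, -3) - 32)*(-17))/(-1216 + S) = (1722 + (-3 - 32)*(-17))/(-1216 - 425) = (1722 - 35*(-17))/(-1641) = (1722 + 595)*(-1/1641) = 2317*(-1/1641) = -2317/1641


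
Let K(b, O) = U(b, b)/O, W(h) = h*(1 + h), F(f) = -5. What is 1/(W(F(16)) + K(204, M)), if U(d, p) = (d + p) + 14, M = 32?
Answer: 16/531 ≈ 0.030132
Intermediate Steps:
U(d, p) = 14 + d + p
K(b, O) = (14 + 2*b)/O (K(b, O) = (14 + b + b)/O = (14 + 2*b)/O)
1/(W(F(16)) + K(204, M)) = 1/(-5*(1 - 5) + 2*(7 + 204)/32) = 1/(-5*(-4) + 2*(1/32)*211) = 1/(20 + 211/16) = 1/(531/16) = 16/531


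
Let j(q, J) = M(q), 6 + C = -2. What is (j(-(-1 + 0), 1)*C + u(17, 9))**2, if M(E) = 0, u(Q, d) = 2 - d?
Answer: 49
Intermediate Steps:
C = -8 (C = -6 - 2 = -8)
j(q, J) = 0
(j(-(-1 + 0), 1)*C + u(17, 9))**2 = (0*(-8) + (2 - 1*9))**2 = (0 + (2 - 9))**2 = (0 - 7)**2 = (-7)**2 = 49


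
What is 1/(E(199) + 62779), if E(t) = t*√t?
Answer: 62779/3933322242 - 199*√199/3933322242 ≈ 1.5247e-5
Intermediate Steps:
E(t) = t^(3/2)
1/(E(199) + 62779) = 1/(199^(3/2) + 62779) = 1/(199*√199 + 62779) = 1/(62779 + 199*√199)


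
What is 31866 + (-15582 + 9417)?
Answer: 25701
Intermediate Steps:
31866 + (-15582 + 9417) = 31866 - 6165 = 25701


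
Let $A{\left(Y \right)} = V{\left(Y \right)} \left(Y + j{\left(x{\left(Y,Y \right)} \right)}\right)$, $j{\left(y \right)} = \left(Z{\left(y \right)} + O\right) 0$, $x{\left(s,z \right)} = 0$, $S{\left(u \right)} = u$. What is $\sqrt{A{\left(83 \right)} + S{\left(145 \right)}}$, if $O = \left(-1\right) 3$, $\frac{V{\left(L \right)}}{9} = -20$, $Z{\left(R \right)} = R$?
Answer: $i \sqrt{14795} \approx 121.63 i$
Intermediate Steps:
$V{\left(L \right)} = -180$ ($V{\left(L \right)} = 9 \left(-20\right) = -180$)
$O = -3$
$j{\left(y \right)} = 0$ ($j{\left(y \right)} = \left(y - 3\right) 0 = \left(-3 + y\right) 0 = 0$)
$A{\left(Y \right)} = - 180 Y$ ($A{\left(Y \right)} = - 180 \left(Y + 0\right) = - 180 Y$)
$\sqrt{A{\left(83 \right)} + S{\left(145 \right)}} = \sqrt{\left(-180\right) 83 + 145} = \sqrt{-14940 + 145} = \sqrt{-14795} = i \sqrt{14795}$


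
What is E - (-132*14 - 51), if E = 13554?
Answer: 15453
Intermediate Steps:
E - (-132*14 - 51) = 13554 - (-132*14 - 51) = 13554 - (-22*84 - 51) = 13554 - (-1848 - 51) = 13554 - 1*(-1899) = 13554 + 1899 = 15453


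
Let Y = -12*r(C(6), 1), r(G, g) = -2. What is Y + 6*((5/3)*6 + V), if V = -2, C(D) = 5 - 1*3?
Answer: 72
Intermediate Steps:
C(D) = 2 (C(D) = 5 - 3 = 2)
Y = 24 (Y = -12*(-2) = 24)
Y + 6*((5/3)*6 + V) = 24 + 6*((5/3)*6 - 2) = 24 + 6*(10 - 2) = 24 + 6*8 = 24 + 48 = 72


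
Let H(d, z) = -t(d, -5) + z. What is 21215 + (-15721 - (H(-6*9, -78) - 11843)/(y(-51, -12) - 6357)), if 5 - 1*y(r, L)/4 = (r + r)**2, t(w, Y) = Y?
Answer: 263441866/47953 ≈ 5493.8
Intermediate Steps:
H(d, z) = 5 + z (H(d, z) = -1*(-5) + z = 5 + z)
y(r, L) = 20 - 16*r**2 (y(r, L) = 20 - 4*(r + r)**2 = 20 - 4*4*r**2 = 20 - 16*r**2)
21215 + (-15721 - (H(-6*9, -78) - 11843)/(y(-51, -12) - 6357)) = 21215 + (-15721 - ((5 - 78) - 11843)/((20 - 16*(-51)**2) - 6357)) = 21215 + (-15721 - (-73 - 11843)/((20 - 16*2601) - 6357)) = 21215 + (-15721 - (-11916)/((20 - 41616) - 6357)) = 21215 + (-15721 - (-11916)/(-41596 - 6357)) = 21215 + (-15721 - (-11916)/(-47953)) = 21215 + (-15721 - (-11916)*(-1)/47953) = 21215 + (-15721 - 1*11916/47953) = 21215 + (-15721 - 11916/47953) = 21215 - 753881029/47953 = 263441866/47953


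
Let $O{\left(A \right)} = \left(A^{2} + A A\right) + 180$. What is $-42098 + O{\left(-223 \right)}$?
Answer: $57540$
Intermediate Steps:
$O{\left(A \right)} = 180 + 2 A^{2}$ ($O{\left(A \right)} = \left(A^{2} + A^{2}\right) + 180 = 2 A^{2} + 180 = 180 + 2 A^{2}$)
$-42098 + O{\left(-223 \right)} = -42098 + \left(180 + 2 \left(-223\right)^{2}\right) = -42098 + \left(180 + 2 \cdot 49729\right) = -42098 + \left(180 + 99458\right) = -42098 + 99638 = 57540$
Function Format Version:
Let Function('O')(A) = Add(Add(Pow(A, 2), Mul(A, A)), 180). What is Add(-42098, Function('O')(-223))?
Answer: 57540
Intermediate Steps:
Function('O')(A) = Add(180, Mul(2, Pow(A, 2))) (Function('O')(A) = Add(Add(Pow(A, 2), Pow(A, 2)), 180) = Add(Mul(2, Pow(A, 2)), 180) = Add(180, Mul(2, Pow(A, 2))))
Add(-42098, Function('O')(-223)) = Add(-42098, Add(180, Mul(2, Pow(-223, 2)))) = Add(-42098, Add(180, Mul(2, 49729))) = Add(-42098, Add(180, 99458)) = Add(-42098, 99638) = 57540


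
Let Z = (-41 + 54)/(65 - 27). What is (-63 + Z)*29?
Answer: -69049/38 ≈ -1817.1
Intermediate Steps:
Z = 13/38 ≈ 0.34211
(-63 + Z)*29 = (-63 + 13/38)*29 = -2381/38*29 = -69049/38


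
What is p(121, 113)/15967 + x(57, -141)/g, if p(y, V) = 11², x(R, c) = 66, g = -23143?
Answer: 1746481/369524281 ≈ 0.0047263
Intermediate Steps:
p(y, V) = 121
p(121, 113)/15967 + x(57, -141)/g = 121/15967 + 66/(-23143) = 121*(1/15967) + 66*(-1/23143) = 121/15967 - 66/23143 = 1746481/369524281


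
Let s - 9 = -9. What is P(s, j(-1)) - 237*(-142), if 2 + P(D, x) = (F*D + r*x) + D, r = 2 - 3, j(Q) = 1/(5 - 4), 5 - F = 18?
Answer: 33651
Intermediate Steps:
F = -13 (F = 5 - 1*18 = 5 - 18 = -13)
s = 0 (s = 9 - 9 = 0)
j(Q) = 1 (j(Q) = 1/1 = 1)
r = -1
P(D, x) = -2 - x - 12*D (P(D, x) = -2 + ((-13*D - x) + D) = -2 + ((-x - 13*D) + D) = -2 + (-x - 12*D) = -2 - x - 12*D)
P(s, j(-1)) - 237*(-142) = (-2 - 1*1 - 12*0) - 237*(-142) = (-2 - 1 + 0) + 33654 = -3 + 33654 = 33651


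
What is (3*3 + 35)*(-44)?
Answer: -1936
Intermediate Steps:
(3*3 + 35)*(-44) = (9 + 35)*(-44) = 44*(-44) = -1936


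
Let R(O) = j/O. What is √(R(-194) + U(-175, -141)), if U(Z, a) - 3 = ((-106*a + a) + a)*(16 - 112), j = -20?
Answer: I*√13245434099/97 ≈ 1186.5*I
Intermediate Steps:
R(O) = -20/O
U(Z, a) = 3 + 9984*a (U(Z, a) = 3 + ((-106*a + a) + a)*(16 - 112) = 3 + (-105*a + a)*(-96) = 3 - 104*a*(-96) = 3 + 9984*a)
√(R(-194) + U(-175, -141)) = √(-20/(-194) + (3 + 9984*(-141))) = √(-20*(-1/194) + (3 - 1407744)) = √(10/97 - 1407741) = √(-136550867/97) = I*√13245434099/97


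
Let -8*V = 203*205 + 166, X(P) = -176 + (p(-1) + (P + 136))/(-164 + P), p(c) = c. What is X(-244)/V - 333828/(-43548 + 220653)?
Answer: -232877599891/125793608085 ≈ -1.8513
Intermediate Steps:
X(P) = -176 + (135 + P)/(-164 + P) (X(P) = -176 + (-1 + (P + 136))/(-164 + P) = -176 + (-1 + (136 + P))/(-164 + P) = -176 + (135 + P)/(-164 + P))
V = -41781/8 (V = -(203*205 + 166)/8 = -(41615 + 166)/8 = -1/8*41781 = -41781/8 ≈ -5222.6)
X(-244)/V - 333828/(-43548 + 220653) = ((28999 - 175*(-244))/(-164 - 244))/(-41781/8) - 333828/(-43548 + 220653) = ((28999 + 42700)/(-408))*(-8/41781) - 333828/177105 = -1/408*71699*(-8/41781) - 333828*1/177105 = -71699/408*(-8/41781) - 111276/59035 = 71699/2130831 - 111276/59035 = -232877599891/125793608085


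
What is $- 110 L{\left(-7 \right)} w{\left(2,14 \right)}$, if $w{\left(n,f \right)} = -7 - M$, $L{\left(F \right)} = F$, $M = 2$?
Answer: $-6930$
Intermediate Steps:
$w{\left(n,f \right)} = -9$ ($w{\left(n,f \right)} = -7 - 2 = -9$)
$- 110 L{\left(-7 \right)} w{\left(2,14 \right)} = \left(-110\right) \left(-7\right) \left(-9\right) = 770 \left(-9\right) = -6930$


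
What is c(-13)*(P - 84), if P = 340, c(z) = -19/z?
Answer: 4864/13 ≈ 374.15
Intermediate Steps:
c(-13)*(P - 84) = (-19/(-13))*(340 - 84) = -19*(-1/13)*256 = (19/13)*256 = 4864/13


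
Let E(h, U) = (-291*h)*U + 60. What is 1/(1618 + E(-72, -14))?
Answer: -1/291650 ≈ -3.4288e-6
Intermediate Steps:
E(h, U) = 60 - 291*U*h (E(h, U) = -291*U*h + 60 = 60 - 291*U*h)
1/(1618 + E(-72, -14)) = 1/(1618 + (60 - 291*(-14)*(-72))) = 1/(1618 + (60 - 293328)) = 1/(1618 - 293268) = 1/(-291650) = -1/291650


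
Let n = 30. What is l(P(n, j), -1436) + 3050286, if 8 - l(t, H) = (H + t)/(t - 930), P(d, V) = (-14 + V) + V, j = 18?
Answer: 1384832769/454 ≈ 3.0503e+6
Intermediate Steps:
P(d, V) = -14 + 2*V
l(t, H) = 8 - (H + t)/(-930 + t) (l(t, H) = 8 - (H + t)/(t - 930) = 8 - (H + t)/(-930 + t))
l(P(n, j), -1436) + 3050286 = (-7440 - 1*(-1436) + 7*(-14 + 2*18))/(-930 + (-14 + 2*18)) + 3050286 = (-7440 + 1436 + 7*(-14 + 36))/(-930 + (-14 + 36)) + 3050286 = (-7440 + 1436 + 7*22)/(-930 + 22) + 3050286 = (-7440 + 1436 + 154)/(-908) + 3050286 = -1/908*(-5850) + 3050286 = 2925/454 + 3050286 = 1384832769/454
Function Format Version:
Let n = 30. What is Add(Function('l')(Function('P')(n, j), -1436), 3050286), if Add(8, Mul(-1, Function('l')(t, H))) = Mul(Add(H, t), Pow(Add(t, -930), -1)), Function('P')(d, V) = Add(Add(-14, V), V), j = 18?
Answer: Rational(1384832769, 454) ≈ 3.0503e+6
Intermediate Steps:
Function('P')(d, V) = Add(-14, Mul(2, V))
Function('l')(t, H) = Add(8, Mul(-1, Pow(Add(-930, t), -1), Add(H, t))) (Function('l')(t, H) = Add(8, Mul(-1, Mul(Add(H, t), Pow(Add(t, -930), -1)))) = Add(8, Mul(-1, Mul(Add(H, t), Pow(Add(-930, t), -1)))) = Add(8, Mul(-1, Mul(Pow(Add(-930, t), -1), Add(H, t)))) = Add(8, Mul(-1, Pow(Add(-930, t), -1), Add(H, t))))
Add(Function('l')(Function('P')(n, j), -1436), 3050286) = Add(Mul(Pow(Add(-930, Add(-14, Mul(2, 18))), -1), Add(-7440, Mul(-1, -1436), Mul(7, Add(-14, Mul(2, 18))))), 3050286) = Add(Mul(Pow(Add(-930, Add(-14, 36)), -1), Add(-7440, 1436, Mul(7, Add(-14, 36)))), 3050286) = Add(Mul(Pow(Add(-930, 22), -1), Add(-7440, 1436, Mul(7, 22))), 3050286) = Add(Mul(Pow(-908, -1), Add(-7440, 1436, 154)), 3050286) = Add(Mul(Rational(-1, 908), -5850), 3050286) = Add(Rational(2925, 454), 3050286) = Rational(1384832769, 454)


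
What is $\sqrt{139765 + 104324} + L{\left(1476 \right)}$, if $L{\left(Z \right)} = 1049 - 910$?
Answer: $139 + 3 \sqrt{27121} \approx 633.05$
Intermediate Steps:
$L{\left(Z \right)} = 139$ ($L{\left(Z \right)} = 1049 - 910 = 139$)
$\sqrt{139765 + 104324} + L{\left(1476 \right)} = \sqrt{139765 + 104324} + 139 = \sqrt{244089} + 139 = 3 \sqrt{27121} + 139 = 139 + 3 \sqrt{27121}$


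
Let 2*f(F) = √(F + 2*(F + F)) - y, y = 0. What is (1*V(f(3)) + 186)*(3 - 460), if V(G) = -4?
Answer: -83174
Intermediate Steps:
f(F) = √5*√F/2 (f(F) = (√(F + 2*(F + F)) - 1*0)/2 = (√(F + 2*(2*F)) + 0)/2 = (√(F + 4*F) + 0)/2 = (√(5*F) + 0)/2 = (√5*√F + 0)/2 = (√5*√F)/2 = √5*√F/2)
(1*V(f(3)) + 186)*(3 - 460) = (1*(-4) + 186)*(3 - 460) = (-4 + 186)*(-457) = 182*(-457) = -83174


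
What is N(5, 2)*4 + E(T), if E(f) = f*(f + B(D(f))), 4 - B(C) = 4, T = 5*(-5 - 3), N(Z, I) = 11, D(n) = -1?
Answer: 1644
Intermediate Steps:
T = -40 (T = 5*(-8) = -40)
B(C) = 0 (B(C) = 4 - 1*4 = 4 - 4 = 0)
E(f) = f² (E(f) = f*(f + 0) = f*f = f²)
N(5, 2)*4 + E(T) = 11*4 + (-40)² = 44 + 1600 = 1644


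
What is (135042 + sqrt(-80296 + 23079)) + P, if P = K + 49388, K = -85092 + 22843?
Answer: 122181 + I*sqrt(57217) ≈ 1.2218e+5 + 239.2*I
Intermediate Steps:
K = -62249
P = -12861 (P = -62249 + 49388 = -12861)
(135042 + sqrt(-80296 + 23079)) + P = (135042 + sqrt(-80296 + 23079)) - 12861 = (135042 + sqrt(-57217)) - 12861 = (135042 + I*sqrt(57217)) - 12861 = 122181 + I*sqrt(57217)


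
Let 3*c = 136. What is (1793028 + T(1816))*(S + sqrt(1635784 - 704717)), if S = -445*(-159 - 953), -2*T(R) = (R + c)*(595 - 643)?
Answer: 909367468000 + 1837700*sqrt(931067) ≈ 9.1114e+11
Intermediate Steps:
c = 136/3 (c = (1/3)*136 = 136/3 ≈ 45.333)
T(R) = 1088 + 24*R (T(R) = -(R + 136/3)*(595 - 643)/2 = -(136/3 + R)*(-48)/2 = -(-2176 - 48*R)/2 = 1088 + 24*R)
S = 494840 (S = -445*(-1112) = 494840)
(1793028 + T(1816))*(S + sqrt(1635784 - 704717)) = (1793028 + (1088 + 24*1816))*(494840 + sqrt(1635784 - 704717)) = (1793028 + (1088 + 43584))*(494840 + sqrt(931067)) = (1793028 + 44672)*(494840 + sqrt(931067)) = 1837700*(494840 + sqrt(931067)) = 909367468000 + 1837700*sqrt(931067)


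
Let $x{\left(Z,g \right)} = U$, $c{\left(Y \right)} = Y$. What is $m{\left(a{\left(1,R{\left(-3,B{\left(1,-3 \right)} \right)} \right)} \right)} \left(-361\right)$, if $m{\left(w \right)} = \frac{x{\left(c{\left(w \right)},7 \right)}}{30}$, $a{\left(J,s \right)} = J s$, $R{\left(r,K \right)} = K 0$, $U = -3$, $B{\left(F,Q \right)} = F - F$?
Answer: $\frac{361}{10} \approx 36.1$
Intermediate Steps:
$B{\left(F,Q \right)} = 0$
$x{\left(Z,g \right)} = -3$
$R{\left(r,K \right)} = 0$
$m{\left(w \right)} = - \frac{1}{10}$ ($m{\left(w \right)} = - \frac{3}{30} = \left(-3\right) \frac{1}{30} = - \frac{1}{10}$)
$m{\left(a{\left(1,R{\left(-3,B{\left(1,-3 \right)} \right)} \right)} \right)} \left(-361\right) = \left(- \frac{1}{10}\right) \left(-361\right) = \frac{361}{10}$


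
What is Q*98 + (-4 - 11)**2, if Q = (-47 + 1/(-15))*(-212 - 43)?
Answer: 1176421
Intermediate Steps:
Q = 12002 (Q = (-47 - 1/15)*(-255) = -706/15*(-255) = 12002)
Q*98 + (-4 - 11)**2 = 12002*98 + (-4 - 11)**2 = 1176196 + (-15)**2 = 1176196 + 225 = 1176421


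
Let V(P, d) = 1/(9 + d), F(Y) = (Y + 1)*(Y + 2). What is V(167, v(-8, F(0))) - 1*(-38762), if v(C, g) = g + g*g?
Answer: 581431/15 ≈ 38762.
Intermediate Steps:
F(Y) = (1 + Y)*(2 + Y)
v(C, g) = g + g**2
V(167, v(-8, F(0))) - 1*(-38762) = 1/(9 + (2 + 0**2 + 3*0)*(1 + (2 + 0**2 + 3*0))) - 1*(-38762) = 1/(9 + (2 + 0 + 0)*(1 + (2 + 0 + 0))) + 38762 = 1/(9 + 2*(1 + 2)) + 38762 = 1/(9 + 2*3) + 38762 = 1/(9 + 6) + 38762 = 1/15 + 38762 = 581431/15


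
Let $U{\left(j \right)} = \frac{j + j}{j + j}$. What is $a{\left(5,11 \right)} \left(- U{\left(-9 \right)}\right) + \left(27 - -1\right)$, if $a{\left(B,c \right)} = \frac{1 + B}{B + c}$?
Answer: $\frac{221}{8} \approx 27.625$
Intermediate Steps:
$a{\left(B,c \right)} = \frac{1 + B}{B + c}$
$U{\left(j \right)} = 1$ ($U{\left(j \right)} = \frac{2 j}{2 j} = 2 j \frac{1}{2 j} = 1$)
$a{\left(5,11 \right)} \left(- U{\left(-9 \right)}\right) + \left(27 - -1\right) = \frac{1 + 5}{5 + 11} \left(\left(-1\right) 1\right) + \left(27 - -1\right) = \frac{1}{16} \cdot 6 \left(-1\right) + \left(27 + 1\right) = \frac{1}{16} \cdot 6 \left(-1\right) + 28 = \frac{3}{8} \left(-1\right) + 28 = - \frac{3}{8} + 28 = \frac{221}{8}$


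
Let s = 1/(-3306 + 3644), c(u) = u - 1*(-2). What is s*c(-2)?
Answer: 0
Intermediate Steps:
c(u) = 2 + u (c(u) = u + 2 = 2 + u)
s = 1/338 ≈ 0.0029586
s*c(-2) = (2 - 2)/338 = (1/338)*0 = 0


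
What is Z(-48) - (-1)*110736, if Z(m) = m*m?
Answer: 113040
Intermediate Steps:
Z(m) = m²
Z(-48) - (-1)*110736 = (-48)² - (-1)*110736 = 2304 - 1*(-110736) = 2304 + 110736 = 113040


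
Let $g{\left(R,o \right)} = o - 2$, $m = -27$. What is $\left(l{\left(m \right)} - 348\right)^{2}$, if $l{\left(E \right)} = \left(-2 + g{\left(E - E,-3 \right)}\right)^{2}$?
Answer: $89401$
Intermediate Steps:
$g{\left(R,o \right)} = -2 + o$ ($g{\left(R,o \right)} = o - 2 = -2 + o$)
$l{\left(E \right)} = 49$ ($l{\left(E \right)} = \left(-2 - 5\right)^{2} = \left(-7\right)^{2} = 49$)
$\left(l{\left(m \right)} - 348\right)^{2} = \left(49 - 348\right)^{2} = \left(-299\right)^{2} = 89401$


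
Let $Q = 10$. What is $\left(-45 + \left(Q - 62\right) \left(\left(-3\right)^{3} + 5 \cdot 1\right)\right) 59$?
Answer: $64841$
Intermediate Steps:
$\left(-45 + \left(Q - 62\right) \left(\left(-3\right)^{3} + 5 \cdot 1\right)\right) 59 = \left(-45 + \left(10 - 62\right) \left(\left(-3\right)^{3} + 5 \cdot 1\right)\right) 59 = \left(-45 - 52 \left(-27 + 5\right)\right) 59 = \left(-45 - -1144\right) 59 = \left(-45 + 1144\right) 59 = 1099 \cdot 59 = 64841$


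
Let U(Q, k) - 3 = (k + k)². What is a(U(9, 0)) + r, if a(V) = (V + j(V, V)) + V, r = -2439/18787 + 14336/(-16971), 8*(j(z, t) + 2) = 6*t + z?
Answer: 14412429773/2550673416 ≈ 5.6504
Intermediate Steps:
j(z, t) = -2 + z/8 + 3*t/4 (j(z, t) = -2 + (6*t + z)/8 = -2 + (z + 6*t)/8 = -2 + (z/8 + 3*t/4) = -2 + z/8 + 3*t/4)
U(Q, k) = 3 + 4*k² (U(Q, k) = 3 + (k + k)² = 3 + (2*k)² = 3 + 4*k²)
r = -310722701/318834177 (r = -2439*1/18787 + 14336*(-1/16971) = -2439/18787 - 14336/16971 = -310722701/318834177 ≈ -0.97456)
a(V) = -2 + 23*V/8 (a(V) = (V + (-2 + V/8 + 3*V/4)) + V = (V + (-2 + 7*V/8)) + V = (-2 + 15*V/8) + V = -2 + 23*V/8)
a(U(9, 0)) + r = (-2 + 23*(3 + 4*0²)/8) - 310722701/318834177 = (-2 + 23*(3 + 4*0)/8) - 310722701/318834177 = (-2 + 23*(3 + 0)/8) - 310722701/318834177 = (-2 + (23/8)*3) - 310722701/318834177 = (-2 + 69/8) - 310722701/318834177 = 53/8 - 310722701/318834177 = 14412429773/2550673416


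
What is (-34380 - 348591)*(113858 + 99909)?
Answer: -81866561757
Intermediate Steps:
(-34380 - 348591)*(113858 + 99909) = -382971*213767 = -81866561757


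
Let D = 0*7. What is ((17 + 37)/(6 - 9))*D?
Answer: 0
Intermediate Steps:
D = 0
((17 + 37)/(6 - 9))*D = ((17 + 37)/(6 - 9))*0 = (54/(-3))*0 = (54*(-⅓))*0 = -18*0 = 0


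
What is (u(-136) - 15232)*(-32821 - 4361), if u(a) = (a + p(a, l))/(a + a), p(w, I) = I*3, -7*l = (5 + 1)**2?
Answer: 134787854697/238 ≈ 5.6634e+8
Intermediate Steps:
l = -36/7 (l = -(5 + 1)**2/7 = -1/7*6**2 = -1/7*36 = -36/7 ≈ -5.1429)
p(w, I) = 3*I
u(a) = (-108/7 + a)/(2*a) (u(a) = (a + 3*(-36/7))/(a + a) = (a - 108/7)/((2*a)) = (-108/7 + a)*(1/(2*a)) = (-108/7 + a)/(2*a))
(u(-136) - 15232)*(-32821 - 4361) = ((1/14)*(-108 + 7*(-136))/(-136) - 15232)*(-32821 - 4361) = ((1/14)*(-1/136)*(-108 - 952) - 15232)*(-37182) = ((1/14)*(-1/136)*(-1060) - 15232)*(-37182) = (265/476 - 15232)*(-37182) = -7250167/476*(-37182) = 134787854697/238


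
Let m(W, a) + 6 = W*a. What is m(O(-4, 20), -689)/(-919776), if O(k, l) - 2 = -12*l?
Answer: -20497/114972 ≈ -0.17828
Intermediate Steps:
O(k, l) = 2 - 12*l
m(W, a) = -6 + W*a
m(O(-4, 20), -689)/(-919776) = (-6 + (2 - 12*20)*(-689))/(-919776) = (-6 + (2 - 240)*(-689))*(-1/919776) = (-6 - 238*(-689))*(-1/919776) = (-6 + 163982)*(-1/919776) = 163976*(-1/919776) = -20497/114972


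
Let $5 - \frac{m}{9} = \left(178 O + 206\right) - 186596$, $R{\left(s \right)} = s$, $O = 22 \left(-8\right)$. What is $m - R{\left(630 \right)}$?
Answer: $1958877$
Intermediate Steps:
$O = -176$
$m = 1959507$ ($m = 45 - 9 \left(\left(178 \left(-176\right) + 206\right) - 186596\right) = 45 - 9 \left(\left(-31328 + 206\right) - 186596\right) = 45 - 9 \left(-31122 - 186596\right) = 45 - -1959462 = 45 + 1959462 = 1959507$)
$m - R{\left(630 \right)} = 1959507 - 630 = 1958877$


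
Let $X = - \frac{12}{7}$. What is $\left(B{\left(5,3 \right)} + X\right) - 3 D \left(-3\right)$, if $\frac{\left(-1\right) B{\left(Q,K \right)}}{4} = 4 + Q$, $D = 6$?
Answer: $- \frac{14256}{7} \approx -2036.6$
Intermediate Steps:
$B{\left(Q,K \right)} = -16 - 4 Q$ ($B{\left(Q,K \right)} = - 4 \left(4 + Q\right) = -16 - 4 Q$)
$X = - \frac{12}{7}$ ($X = \left(-12\right) \frac{1}{7} = - \frac{12}{7} \approx -1.7143$)
$\left(B{\left(5,3 \right)} + X\right) - 3 D \left(-3\right) = \left(\left(-16 - 20\right) - \frac{12}{7}\right) \left(-3\right) 6 \left(-3\right) = \left(\left(-16 - 20\right) - \frac{12}{7}\right) \left(\left(-18\right) \left(-3\right)\right) = \left(-36 - \frac{12}{7}\right) 54 = \left(- \frac{264}{7}\right) 54 = - \frac{14256}{7}$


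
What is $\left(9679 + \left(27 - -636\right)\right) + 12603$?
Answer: $22945$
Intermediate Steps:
$\left(9679 + \left(27 - -636\right)\right) + 12603 = \left(9679 + \left(27 + 636\right)\right) + 12603 = \left(9679 + 663\right) + 12603 = 10342 + 12603 = 22945$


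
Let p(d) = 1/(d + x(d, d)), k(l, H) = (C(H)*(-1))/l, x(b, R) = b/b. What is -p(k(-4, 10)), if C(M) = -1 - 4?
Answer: 4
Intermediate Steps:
C(M) = -5
x(b, R) = 1
k(l, H) = 5/l (k(l, H) = (-5*(-1))/l = 5/l)
p(d) = 1/(1 + d) (p(d) = 1/(d + 1) = 1/(1 + d))
-p(k(-4, 10)) = -1/(1 + 5/(-4)) = -1/(1 + 5*(-¼)) = -1/(1 - 5/4) = -1/(-¼) = -1*(-4) = 4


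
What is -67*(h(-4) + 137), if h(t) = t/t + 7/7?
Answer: -9313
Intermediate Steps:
h(t) = 2 (h(t) = 1 + 7*(1/7) = 1 + 1 = 2)
-67*(h(-4) + 137) = -67*(2 + 137) = -67*139 = -9313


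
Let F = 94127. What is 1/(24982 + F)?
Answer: 1/119109 ≈ 8.3957e-6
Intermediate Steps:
1/(24982 + F) = 1/(24982 + 94127) = 1/119109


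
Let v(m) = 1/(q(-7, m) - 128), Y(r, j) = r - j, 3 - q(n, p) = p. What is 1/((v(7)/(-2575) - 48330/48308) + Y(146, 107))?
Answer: 4104972300/155987090027 ≈ 0.026316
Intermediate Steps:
q(n, p) = 3 - p
v(m) = 1/(-125 - m) (v(m) = 1/((3 - m) - 128) = 1/(-125 - m))
1/((v(7)/(-2575) - 48330/48308) + Y(146, 107)) = 1/((-1/(125 + 7)/(-2575) - 48330/48308) + (146 - 1*107)) = 1/((-1/132*(-1/2575) - 48330*1/48308) + (146 - 107)) = 1/((-1*1/132*(-1/2575) - 24165/24154) + 39) = 1/((-1/132*(-1/2575) - 24165/24154) + 39) = 1/((1/339900 - 24165/24154) + 39) = 1/(-4106829673/4104972300 + 39) = 1/(155987090027/4104972300) = 4104972300/155987090027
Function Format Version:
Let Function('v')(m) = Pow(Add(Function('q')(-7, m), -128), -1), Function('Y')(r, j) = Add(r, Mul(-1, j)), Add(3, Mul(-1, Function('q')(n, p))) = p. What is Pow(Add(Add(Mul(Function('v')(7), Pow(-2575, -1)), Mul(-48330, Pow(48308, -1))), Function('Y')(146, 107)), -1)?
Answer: Rational(4104972300, 155987090027) ≈ 0.026316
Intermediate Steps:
Function('q')(n, p) = Add(3, Mul(-1, p))
Function('v')(m) = Pow(Add(-125, Mul(-1, m)), -1) (Function('v')(m) = Pow(Add(Add(3, Mul(-1, m)), -128), -1) = Pow(Add(-125, Mul(-1, m)), -1))
Pow(Add(Add(Mul(Function('v')(7), Pow(-2575, -1)), Mul(-48330, Pow(48308, -1))), Function('Y')(146, 107)), -1) = Pow(Add(Add(Mul(Mul(-1, Pow(Add(125, 7), -1)), Pow(-2575, -1)), Mul(-48330, Pow(48308, -1))), Add(146, Mul(-1, 107))), -1) = Pow(Add(Add(Mul(Mul(-1, Pow(132, -1)), Rational(-1, 2575)), Mul(-48330, Rational(1, 48308))), Add(146, -107)), -1) = Pow(Add(Add(Mul(Mul(-1, Rational(1, 132)), Rational(-1, 2575)), Rational(-24165, 24154)), 39), -1) = Pow(Add(Add(Mul(Rational(-1, 132), Rational(-1, 2575)), Rational(-24165, 24154)), 39), -1) = Pow(Add(Add(Rational(1, 339900), Rational(-24165, 24154)), 39), -1) = Pow(Add(Rational(-4106829673, 4104972300), 39), -1) = Pow(Rational(155987090027, 4104972300), -1) = Rational(4104972300, 155987090027)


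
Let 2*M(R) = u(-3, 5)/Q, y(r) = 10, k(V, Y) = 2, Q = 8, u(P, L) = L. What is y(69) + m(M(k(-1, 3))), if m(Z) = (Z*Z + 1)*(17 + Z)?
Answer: 118797/4096 ≈ 29.003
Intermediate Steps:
M(R) = 5/16 (M(R) = (5/8)/2 = (5*(1/8))/2 = (1/2)*(5/8) = 5/16)
m(Z) = (1 + Z**2)*(17 + Z) (m(Z) = (Z**2 + 1)*(17 + Z) = (1 + Z**2)*(17 + Z))
y(69) + m(M(k(-1, 3))) = 10 + (17 + 5/16 + (5/16)**3 + 17*(5/16)**2) = 10 + (17 + 5/16 + 125/4096 + 17*(25/256)) = 10 + (17 + 5/16 + 125/4096 + 425/256) = 10 + 77837/4096 = 118797/4096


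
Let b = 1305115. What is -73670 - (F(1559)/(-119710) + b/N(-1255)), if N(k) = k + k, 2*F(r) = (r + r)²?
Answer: -2196734327573/30047210 ≈ -73109.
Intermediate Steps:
F(r) = 2*r² (F(r) = (r + r)²/2 = (2*r)²/2 = (4*r²)/2 = 2*r²)
N(k) = 2*k
-73670 - (F(1559)/(-119710) + b/N(-1255)) = -73670 - ((2*1559²)/(-119710) + 1305115/((2*(-1255)))) = -73670 - ((2*2430481)*(-1/119710) + 1305115/(-2510)) = -73670 - (4860962*(-1/119710) + 1305115*(-1/2510)) = -73670 - (-2430481/59855 - 261023/502) = -73670 - 1*(-16843633127/30047210) = -73670 + 16843633127/30047210 = -2196734327573/30047210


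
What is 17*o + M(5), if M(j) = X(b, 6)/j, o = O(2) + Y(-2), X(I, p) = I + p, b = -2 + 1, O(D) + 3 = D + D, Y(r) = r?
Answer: -16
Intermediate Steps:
O(D) = -3 + 2*D (O(D) = -3 + (D + D) = -3 + 2*D)
b = -1
o = -1 (o = (-3 + 2*2) - 2 = (-3 + 4) - 2 = 1 - 2 = -1)
M(j) = 5/j (M(j) = (-1 + 6)/j = 5/j)
17*o + M(5) = 17*(-1) + 5/5 = -17 + 5*(⅕) = -17 + 1 = -16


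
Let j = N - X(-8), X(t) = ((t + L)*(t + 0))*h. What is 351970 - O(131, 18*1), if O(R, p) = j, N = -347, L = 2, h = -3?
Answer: 352173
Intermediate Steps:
X(t) = -3*t*(2 + t) (X(t) = ((t + 2)*(t + 0))*(-3) = ((2 + t)*t)*(-3) = (t*(2 + t))*(-3) = -3*t*(2 + t))
j = -203 (j = -347 - (-3)*(-8)*(2 - 8) = -347 - (-3)*(-8)*(-6) = -347 - 1*(-144) = -347 + 144 = -203)
O(R, p) = -203
351970 - O(131, 18*1) = 351970 - 1*(-203) = 351970 + 203 = 352173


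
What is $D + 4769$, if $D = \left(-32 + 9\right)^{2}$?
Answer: $5298$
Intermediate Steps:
$D = 529$ ($D = \left(-23\right)^{2} = 529$)
$D + 4769 = 529 + 4769 = 5298$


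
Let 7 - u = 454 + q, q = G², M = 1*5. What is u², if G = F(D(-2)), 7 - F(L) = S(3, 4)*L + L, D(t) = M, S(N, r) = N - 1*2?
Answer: 207936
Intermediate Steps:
M = 5
S(N, r) = -2 + N (S(N, r) = N - 2 = -2 + N)
D(t) = 5
F(L) = 7 - 2*L (F(L) = 7 - ((-2 + 3)*L + L) = 7 - (1*L + L) = 7 - (L + L) = 7 - 2*L)
G = -3 (G = 7 - 2*5 = 7 - 10 = -3)
q = 9 (q = (-3)² = 9)
u = -456 (u = 7 - (454 + 9) = 7 - 1*463 = 7 - 463 = -456)
u² = (-456)² = 207936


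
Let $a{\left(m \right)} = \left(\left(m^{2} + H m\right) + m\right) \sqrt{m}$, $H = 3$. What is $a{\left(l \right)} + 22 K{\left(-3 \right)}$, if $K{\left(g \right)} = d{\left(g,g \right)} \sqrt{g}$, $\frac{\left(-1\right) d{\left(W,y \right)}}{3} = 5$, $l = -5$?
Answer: $5 i \left(\sqrt{5} - 66 \sqrt{3}\right) \approx - 560.4 i$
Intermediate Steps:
$d{\left(W,y \right)} = -15$ ($d{\left(W,y \right)} = \left(-3\right) 5 = -15$)
$K{\left(g \right)} = - 15 \sqrt{g}$
$a{\left(m \right)} = \sqrt{m} \left(m^{2} + 4 m\right)$ ($a{\left(m \right)} = \left(\left(m^{2} + 3 m\right) + m\right) \sqrt{m} = \left(m^{2} + 4 m\right) \sqrt{m} = \sqrt{m} \left(m^{2} + 4 m\right)$)
$a{\left(l \right)} + 22 K{\left(-3 \right)} = \left(-5\right)^{\frac{3}{2}} \left(4 - 5\right) + 22 \left(- 15 \sqrt{-3}\right) = - 5 i \sqrt{5} \left(-1\right) + 22 \left(- 15 i \sqrt{3}\right) = 5 i \sqrt{5} + 22 \left(- 15 i \sqrt{3}\right) = 5 i \sqrt{5} - 330 i \sqrt{3} = - 330 i \sqrt{3} + 5 i \sqrt{5}$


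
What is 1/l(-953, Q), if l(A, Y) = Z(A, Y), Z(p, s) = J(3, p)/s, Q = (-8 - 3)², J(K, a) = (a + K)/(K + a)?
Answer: 121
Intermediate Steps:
J(K, a) = 1 (J(K, a) = (K + a)/(K + a) = 1)
Q = 121 (Q = (-11)² = 121)
Z(p, s) = 1/s
l(A, Y) = 1/Y
1/l(-953, Q) = 1/(1/121) = 121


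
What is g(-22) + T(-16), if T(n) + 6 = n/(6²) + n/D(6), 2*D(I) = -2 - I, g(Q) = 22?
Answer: 176/9 ≈ 19.556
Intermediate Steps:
D(I) = -1 - I/2 (D(I) = (-2 - I)/2 = -1 - I/2)
T(n) = -6 - 2*n/9 (T(n) = -6 + (n/(6²) + n/(-1 - ½*6)) = -6 + (n/36 + n/(-1 - 3)) = -6 + (n*(1/36) + n/(-4)) = -6 + (n/36 + n*(-¼)) = -6 + (n/36 - n/4) = -6 - 2*n/9)
g(-22) + T(-16) = 22 + (-6 - 2/9*(-16)) = 22 + (-6 + 32/9) = 22 - 22/9 = 176/9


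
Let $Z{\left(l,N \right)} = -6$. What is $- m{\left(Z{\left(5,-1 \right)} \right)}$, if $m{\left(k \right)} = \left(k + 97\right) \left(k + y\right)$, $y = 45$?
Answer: $-3549$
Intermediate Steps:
$m{\left(k \right)} = \left(45 + k\right) \left(97 + k\right)$ ($m{\left(k \right)} = \left(k + 97\right) \left(k + 45\right) = \left(97 + k\right) \left(45 + k\right) = \left(45 + k\right) \left(97 + k\right)$)
$- m{\left(Z{\left(5,-1 \right)} \right)} = - (4365 + \left(-6\right)^{2} + 142 \left(-6\right)) = - (4365 + 36 - 852) = \left(-1\right) 3549 = -3549$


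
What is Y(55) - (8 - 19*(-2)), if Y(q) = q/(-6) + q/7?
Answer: -1987/42 ≈ -47.310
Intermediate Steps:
Y(q) = -q/42 (Y(q) = q*(-⅙) + q*(⅐) = -q/6 + q/7 = -q/42)
Y(55) - (8 - 19*(-2)) = -1/42*55 - (8 - 19*(-2)) = -55/42 - (8 + 38) = -55/42 - 1*46 = -55/42 - 46 = -1987/42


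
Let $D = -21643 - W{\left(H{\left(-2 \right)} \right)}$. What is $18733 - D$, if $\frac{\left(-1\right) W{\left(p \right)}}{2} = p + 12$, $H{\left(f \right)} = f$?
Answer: $40356$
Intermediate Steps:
$W{\left(p \right)} = -24 - 2 p$ ($W{\left(p \right)} = - 2 \left(p + 12\right) = - 2 \left(12 + p\right) = -24 - 2 p$)
$D = -21623$ ($D = -21643 - \left(-24 - -4\right) = -21643 - \left(-24 + 4\right) = -21643 - -20 = -21643 + 20 = -21623$)
$18733 - D = 18733 - -21623 = 18733 + 21623 = 40356$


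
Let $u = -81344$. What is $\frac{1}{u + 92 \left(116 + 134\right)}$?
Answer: $- \frac{1}{58344} \approx -1.714 \cdot 10^{-5}$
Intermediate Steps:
$\frac{1}{u + 92 \left(116 + 134\right)} = \frac{1}{-81344 + 92 \left(116 + 134\right)} = \frac{1}{-81344 + 92 \cdot 250} = \frac{1}{-81344 + 23000} = \frac{1}{-58344} = - \frac{1}{58344}$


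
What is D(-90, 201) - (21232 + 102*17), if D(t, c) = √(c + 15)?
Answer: -22966 + 6*√6 ≈ -22951.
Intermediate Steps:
D(t, c) = √(15 + c)
D(-90, 201) - (21232 + 102*17) = √(15 + 201) - (21232 + 102*17) = √216 - (21232 + 1734) = 6*√6 - 1*22966 = 6*√6 - 22966 = -22966 + 6*√6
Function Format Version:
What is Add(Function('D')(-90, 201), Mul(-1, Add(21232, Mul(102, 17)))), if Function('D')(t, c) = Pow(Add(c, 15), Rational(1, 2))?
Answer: Add(-22966, Mul(6, Pow(6, Rational(1, 2)))) ≈ -22951.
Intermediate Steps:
Function('D')(t, c) = Pow(Add(15, c), Rational(1, 2))
Add(Function('D')(-90, 201), Mul(-1, Add(21232, Mul(102, 17)))) = Add(Pow(Add(15, 201), Rational(1, 2)), Mul(-1, Add(21232, Mul(102, 17)))) = Add(Pow(216, Rational(1, 2)), Mul(-1, Add(21232, 1734))) = Add(Mul(6, Pow(6, Rational(1, 2))), Mul(-1, 22966)) = Add(Mul(6, Pow(6, Rational(1, 2))), -22966) = Add(-22966, Mul(6, Pow(6, Rational(1, 2))))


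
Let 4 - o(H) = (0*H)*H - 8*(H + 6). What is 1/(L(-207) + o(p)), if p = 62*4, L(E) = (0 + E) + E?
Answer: 1/1622 ≈ 0.00061652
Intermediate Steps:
L(E) = 2*E (L(E) = E + E = 2*E)
p = 248
o(H) = 52 + 8*H (o(H) = 4 - ((0*H)*H - 8*(H + 6)) = 4 - (0*H - 8*(6 + H)) = 4 - (0 + (-48 - 8*H)) = 4 - (-48 - 8*H) = 4 + (48 + 8*H) = 52 + 8*H)
1/(L(-207) + o(p)) = 1/(2*(-207) + (52 + 8*248)) = 1/(-414 + (52 + 1984)) = 1/(-414 + 2036) = 1/1622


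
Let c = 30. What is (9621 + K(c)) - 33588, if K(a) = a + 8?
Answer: -23929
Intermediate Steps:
K(a) = 8 + a
(9621 + K(c)) - 33588 = (9621 + (8 + 30)) - 33588 = (9621 + 38) - 33588 = 9659 - 33588 = -23929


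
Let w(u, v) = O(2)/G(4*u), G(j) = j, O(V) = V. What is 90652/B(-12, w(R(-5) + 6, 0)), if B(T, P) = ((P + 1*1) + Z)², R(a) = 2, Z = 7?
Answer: 23206912/16641 ≈ 1394.6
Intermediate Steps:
w(u, v) = 1/(2*u) (w(u, v) = 2/((4*u)) = 2*(1/(4*u)) = 1/(2*u))
B(T, P) = (8 + P)² (B(T, P) = ((P + 1*1) + 7)² = ((P + 1) + 7)² = ((1 + P) + 7)² = (8 + P)²)
90652/B(-12, w(R(-5) + 6, 0)) = 90652/((8 + 1/(2*(2 + 6)))²) = 90652/((8 + (½)/8)²) = 90652/((8 + (½)*(⅛))²) = 90652/((8 + 1/16)²) = 90652/((129/16)²) = 90652/(16641/256) = 90652*(256/16641) = 23206912/16641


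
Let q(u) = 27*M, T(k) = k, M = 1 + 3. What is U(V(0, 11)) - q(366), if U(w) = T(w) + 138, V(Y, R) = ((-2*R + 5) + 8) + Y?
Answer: 21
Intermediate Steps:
M = 4
V(Y, R) = 13 + Y - 2*R (V(Y, R) = ((5 - 2*R) + 8) + Y = (13 - 2*R) + Y = 13 + Y - 2*R)
q(u) = 108 (q(u) = 27*4 = 108)
U(w) = 138 + w (U(w) = w + 138 = 138 + w)
U(V(0, 11)) - q(366) = (138 + (13 + 0 - 2*11)) - 1*108 = (138 + (13 + 0 - 22)) - 108 = (138 - 9) - 108 = 129 - 108 = 21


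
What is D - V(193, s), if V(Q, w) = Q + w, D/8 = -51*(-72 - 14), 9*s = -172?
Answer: 314227/9 ≈ 34914.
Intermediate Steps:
s = -172/9 (s = (1/9)*(-172) = -172/9 ≈ -19.111)
D = 35088 (D = 8*(-51*(-72 - 14)) = 8*(-51*(-86)) = 8*4386 = 35088)
D - V(193, s) = 35088 - (193 - 172/9) = 35088 - 1*1565/9 = 35088 - 1565/9 = 314227/9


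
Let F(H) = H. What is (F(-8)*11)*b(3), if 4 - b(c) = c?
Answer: -88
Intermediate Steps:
b(c) = 4 - c
(F(-8)*11)*b(3) = (-8*11)*(4 - 1*3) = -88*(4 - 3) = -88*1 = -88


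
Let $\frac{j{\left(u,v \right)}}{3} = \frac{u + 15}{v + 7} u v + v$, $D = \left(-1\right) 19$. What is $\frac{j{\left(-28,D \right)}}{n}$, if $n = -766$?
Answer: $- \frac{836}{383} \approx -2.1828$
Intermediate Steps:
$D = -19$
$j{\left(u,v \right)} = 3 v + \frac{3 u v \left(15 + u\right)}{7 + v}$ ($j{\left(u,v \right)} = 3 \left(\frac{u + 15}{v + 7} u v + v\right) = 3 \left(\frac{15 + u}{7 + v} u v + v\right) = 3 \left(\frac{u \left(15 + u\right)}{7 + v} v + v\right) = 3 \left(\frac{u v \left(15 + u\right)}{7 + v} + v\right) = 3 \left(v + \frac{u v \left(15 + u\right)}{7 + v}\right) = 3 v + \frac{3 u v \left(15 + u\right)}{7 + v}$)
$\frac{j{\left(-28,D \right)}}{n} = \frac{3 \left(-19\right) \frac{1}{7 - 19} \left(7 - 19 + \left(-28\right)^{2} + 15 \left(-28\right)\right)}{-766} = 3 \left(-19\right) \frac{1}{-12} \left(7 - 19 + 784 - 420\right) \left(- \frac{1}{766}\right) = 3 \left(-19\right) \left(- \frac{1}{12}\right) 352 \left(- \frac{1}{766}\right) = 1672 \left(- \frac{1}{766}\right) = - \frac{836}{383}$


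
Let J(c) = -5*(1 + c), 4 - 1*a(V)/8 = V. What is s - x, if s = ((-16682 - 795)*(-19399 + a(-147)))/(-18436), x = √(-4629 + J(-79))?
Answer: -317924107/18436 - 3*I*√471 ≈ -17245.0 - 65.108*I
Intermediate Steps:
a(V) = 32 - 8*V
J(c) = -5 - 5*c
x = 3*I*√471 (x = √(-4629 + (-5 - 5*(-79))) = √(-4629 + (-5 + 395)) = √(-4629 + 390) = √(-4239) = 3*I*√471 ≈ 65.108*I)
s = -317924107/18436 (s = ((-16682 - 795)*(-19399 + (32 - 8*(-147))))/(-18436) = -17477*(-19399 + (32 + 1176))*(-1/18436) = -17477*(-19399 + 1208)*(-1/18436) = -17477*(-18191)*(-1/18436) = 317924107*(-1/18436) = -317924107/18436 ≈ -17245.)
s - x = -317924107/18436 - 3*I*√471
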